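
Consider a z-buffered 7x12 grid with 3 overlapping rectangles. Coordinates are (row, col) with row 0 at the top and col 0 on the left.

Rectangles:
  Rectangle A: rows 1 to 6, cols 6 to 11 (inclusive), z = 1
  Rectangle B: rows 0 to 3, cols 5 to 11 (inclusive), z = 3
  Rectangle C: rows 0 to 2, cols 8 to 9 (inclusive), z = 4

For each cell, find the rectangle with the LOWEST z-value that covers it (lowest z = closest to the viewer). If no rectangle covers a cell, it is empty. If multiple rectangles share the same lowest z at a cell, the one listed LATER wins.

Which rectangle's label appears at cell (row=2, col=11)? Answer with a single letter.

Check cell (2,11):
  A: rows 1-6 cols 6-11 z=1 -> covers; best now A (z=1)
  B: rows 0-3 cols 5-11 z=3 -> covers; best now A (z=1)
  C: rows 0-2 cols 8-9 -> outside (col miss)
Winner: A at z=1

Answer: A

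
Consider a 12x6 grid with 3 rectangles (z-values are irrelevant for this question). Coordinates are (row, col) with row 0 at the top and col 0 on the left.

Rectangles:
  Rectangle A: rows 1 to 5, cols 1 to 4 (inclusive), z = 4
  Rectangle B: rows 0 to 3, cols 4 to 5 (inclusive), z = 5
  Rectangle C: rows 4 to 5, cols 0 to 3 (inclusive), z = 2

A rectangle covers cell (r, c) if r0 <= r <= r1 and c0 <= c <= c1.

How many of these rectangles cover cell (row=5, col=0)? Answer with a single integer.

Check cell (5,0):
  A: rows 1-5 cols 1-4 -> outside (col miss)
  B: rows 0-3 cols 4-5 -> outside (row miss)
  C: rows 4-5 cols 0-3 -> covers
Count covering = 1

Answer: 1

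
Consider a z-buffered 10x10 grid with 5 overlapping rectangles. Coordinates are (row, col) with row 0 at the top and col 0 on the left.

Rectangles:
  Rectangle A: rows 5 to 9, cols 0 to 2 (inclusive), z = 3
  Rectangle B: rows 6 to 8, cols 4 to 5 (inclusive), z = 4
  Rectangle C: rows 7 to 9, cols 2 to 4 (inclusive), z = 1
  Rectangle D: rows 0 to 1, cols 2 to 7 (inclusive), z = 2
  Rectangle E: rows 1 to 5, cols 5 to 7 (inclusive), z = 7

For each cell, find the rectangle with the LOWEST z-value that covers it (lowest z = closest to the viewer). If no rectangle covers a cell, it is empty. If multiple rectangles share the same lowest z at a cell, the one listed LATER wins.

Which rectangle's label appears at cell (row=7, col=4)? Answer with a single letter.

Answer: C

Derivation:
Check cell (7,4):
  A: rows 5-9 cols 0-2 -> outside (col miss)
  B: rows 6-8 cols 4-5 z=4 -> covers; best now B (z=4)
  C: rows 7-9 cols 2-4 z=1 -> covers; best now C (z=1)
  D: rows 0-1 cols 2-7 -> outside (row miss)
  E: rows 1-5 cols 5-7 -> outside (row miss)
Winner: C at z=1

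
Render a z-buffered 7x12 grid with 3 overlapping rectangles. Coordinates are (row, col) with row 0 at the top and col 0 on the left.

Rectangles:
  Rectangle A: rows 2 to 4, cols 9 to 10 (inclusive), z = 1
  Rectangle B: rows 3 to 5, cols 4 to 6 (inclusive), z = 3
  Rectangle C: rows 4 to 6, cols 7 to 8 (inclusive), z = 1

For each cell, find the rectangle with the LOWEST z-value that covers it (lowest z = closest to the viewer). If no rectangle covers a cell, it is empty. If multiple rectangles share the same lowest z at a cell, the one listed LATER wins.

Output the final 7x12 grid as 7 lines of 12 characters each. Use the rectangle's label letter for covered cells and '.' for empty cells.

............
............
.........AA.
....BBB..AA.
....BBBCCAA.
....BBBCC...
.......CC...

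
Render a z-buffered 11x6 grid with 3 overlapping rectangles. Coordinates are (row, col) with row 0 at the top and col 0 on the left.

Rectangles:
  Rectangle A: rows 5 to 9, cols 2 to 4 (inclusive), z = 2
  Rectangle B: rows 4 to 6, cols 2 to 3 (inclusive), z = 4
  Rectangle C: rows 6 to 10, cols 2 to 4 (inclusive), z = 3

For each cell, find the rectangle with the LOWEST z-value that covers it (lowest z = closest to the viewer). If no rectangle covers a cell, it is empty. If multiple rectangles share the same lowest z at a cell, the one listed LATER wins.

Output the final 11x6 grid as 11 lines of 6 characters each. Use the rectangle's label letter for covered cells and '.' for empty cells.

......
......
......
......
..BB..
..AAA.
..AAA.
..AAA.
..AAA.
..AAA.
..CCC.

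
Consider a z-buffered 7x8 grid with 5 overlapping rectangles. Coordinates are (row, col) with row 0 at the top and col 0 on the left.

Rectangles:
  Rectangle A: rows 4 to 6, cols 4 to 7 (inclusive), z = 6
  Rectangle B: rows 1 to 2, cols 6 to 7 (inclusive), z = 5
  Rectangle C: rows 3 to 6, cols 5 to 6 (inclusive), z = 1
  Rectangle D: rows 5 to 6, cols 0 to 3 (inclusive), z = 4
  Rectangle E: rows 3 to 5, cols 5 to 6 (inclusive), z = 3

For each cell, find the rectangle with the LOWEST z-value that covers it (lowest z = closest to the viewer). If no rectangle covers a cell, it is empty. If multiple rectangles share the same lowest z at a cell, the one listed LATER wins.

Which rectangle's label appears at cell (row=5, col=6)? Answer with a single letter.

Check cell (5,6):
  A: rows 4-6 cols 4-7 z=6 -> covers; best now A (z=6)
  B: rows 1-2 cols 6-7 -> outside (row miss)
  C: rows 3-6 cols 5-6 z=1 -> covers; best now C (z=1)
  D: rows 5-6 cols 0-3 -> outside (col miss)
  E: rows 3-5 cols 5-6 z=3 -> covers; best now C (z=1)
Winner: C at z=1

Answer: C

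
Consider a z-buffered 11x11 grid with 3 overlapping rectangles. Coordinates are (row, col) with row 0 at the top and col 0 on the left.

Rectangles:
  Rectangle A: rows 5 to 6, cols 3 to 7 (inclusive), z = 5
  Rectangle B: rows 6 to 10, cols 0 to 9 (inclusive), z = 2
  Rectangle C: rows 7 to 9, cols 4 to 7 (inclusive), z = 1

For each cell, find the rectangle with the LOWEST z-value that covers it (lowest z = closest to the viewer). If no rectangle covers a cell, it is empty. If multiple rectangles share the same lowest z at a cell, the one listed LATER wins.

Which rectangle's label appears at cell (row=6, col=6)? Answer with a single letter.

Check cell (6,6):
  A: rows 5-6 cols 3-7 z=5 -> covers; best now A (z=5)
  B: rows 6-10 cols 0-9 z=2 -> covers; best now B (z=2)
  C: rows 7-9 cols 4-7 -> outside (row miss)
Winner: B at z=2

Answer: B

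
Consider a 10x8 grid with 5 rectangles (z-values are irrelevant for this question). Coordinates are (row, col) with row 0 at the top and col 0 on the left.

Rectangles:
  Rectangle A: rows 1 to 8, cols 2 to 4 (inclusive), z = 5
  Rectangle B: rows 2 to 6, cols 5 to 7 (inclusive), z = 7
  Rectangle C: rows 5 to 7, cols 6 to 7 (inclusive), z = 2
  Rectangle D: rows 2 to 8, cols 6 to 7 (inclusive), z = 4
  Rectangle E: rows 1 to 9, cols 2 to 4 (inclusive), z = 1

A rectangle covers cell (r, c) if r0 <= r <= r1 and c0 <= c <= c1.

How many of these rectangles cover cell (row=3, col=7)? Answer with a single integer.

Check cell (3,7):
  A: rows 1-8 cols 2-4 -> outside (col miss)
  B: rows 2-6 cols 5-7 -> covers
  C: rows 5-7 cols 6-7 -> outside (row miss)
  D: rows 2-8 cols 6-7 -> covers
  E: rows 1-9 cols 2-4 -> outside (col miss)
Count covering = 2

Answer: 2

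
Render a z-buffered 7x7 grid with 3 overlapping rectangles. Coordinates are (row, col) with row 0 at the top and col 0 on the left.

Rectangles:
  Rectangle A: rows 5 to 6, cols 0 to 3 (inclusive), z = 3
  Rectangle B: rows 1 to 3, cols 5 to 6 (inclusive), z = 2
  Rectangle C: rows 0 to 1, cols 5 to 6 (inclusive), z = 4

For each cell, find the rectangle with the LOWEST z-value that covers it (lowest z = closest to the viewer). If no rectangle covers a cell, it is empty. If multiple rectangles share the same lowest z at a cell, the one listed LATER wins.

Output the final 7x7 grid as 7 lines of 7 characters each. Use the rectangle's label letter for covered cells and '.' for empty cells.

.....CC
.....BB
.....BB
.....BB
.......
AAAA...
AAAA...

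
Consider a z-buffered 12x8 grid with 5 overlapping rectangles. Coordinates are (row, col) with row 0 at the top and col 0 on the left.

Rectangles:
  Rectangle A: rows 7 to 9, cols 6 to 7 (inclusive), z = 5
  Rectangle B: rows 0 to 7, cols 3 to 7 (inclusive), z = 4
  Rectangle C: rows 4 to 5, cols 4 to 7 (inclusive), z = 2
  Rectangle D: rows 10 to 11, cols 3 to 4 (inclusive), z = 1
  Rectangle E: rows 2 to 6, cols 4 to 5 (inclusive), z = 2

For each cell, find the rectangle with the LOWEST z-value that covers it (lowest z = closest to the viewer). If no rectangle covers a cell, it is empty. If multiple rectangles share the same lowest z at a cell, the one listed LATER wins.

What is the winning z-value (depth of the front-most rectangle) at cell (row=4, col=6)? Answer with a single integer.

Answer: 2

Derivation:
Check cell (4,6):
  A: rows 7-9 cols 6-7 -> outside (row miss)
  B: rows 0-7 cols 3-7 z=4 -> covers; best now B (z=4)
  C: rows 4-5 cols 4-7 z=2 -> covers; best now C (z=2)
  D: rows 10-11 cols 3-4 -> outside (row miss)
  E: rows 2-6 cols 4-5 -> outside (col miss)
Winner: C at z=2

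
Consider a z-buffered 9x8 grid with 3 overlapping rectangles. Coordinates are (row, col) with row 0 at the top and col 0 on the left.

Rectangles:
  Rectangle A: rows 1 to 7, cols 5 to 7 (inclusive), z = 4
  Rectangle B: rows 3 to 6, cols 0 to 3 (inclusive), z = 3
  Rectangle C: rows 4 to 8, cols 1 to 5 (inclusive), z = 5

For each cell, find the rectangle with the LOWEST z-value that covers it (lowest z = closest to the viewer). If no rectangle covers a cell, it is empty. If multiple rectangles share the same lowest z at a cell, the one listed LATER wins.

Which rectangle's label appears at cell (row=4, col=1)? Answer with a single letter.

Check cell (4,1):
  A: rows 1-7 cols 5-7 -> outside (col miss)
  B: rows 3-6 cols 0-3 z=3 -> covers; best now B (z=3)
  C: rows 4-8 cols 1-5 z=5 -> covers; best now B (z=3)
Winner: B at z=3

Answer: B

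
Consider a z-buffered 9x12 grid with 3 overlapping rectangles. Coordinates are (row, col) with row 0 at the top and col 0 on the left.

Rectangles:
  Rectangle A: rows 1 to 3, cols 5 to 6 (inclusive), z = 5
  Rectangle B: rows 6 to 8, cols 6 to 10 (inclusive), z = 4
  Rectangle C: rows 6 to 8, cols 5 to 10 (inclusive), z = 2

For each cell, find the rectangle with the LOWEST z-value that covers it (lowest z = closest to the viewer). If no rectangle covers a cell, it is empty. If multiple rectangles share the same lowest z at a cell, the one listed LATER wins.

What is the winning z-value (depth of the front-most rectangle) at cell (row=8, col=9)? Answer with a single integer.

Check cell (8,9):
  A: rows 1-3 cols 5-6 -> outside (row miss)
  B: rows 6-8 cols 6-10 z=4 -> covers; best now B (z=4)
  C: rows 6-8 cols 5-10 z=2 -> covers; best now C (z=2)
Winner: C at z=2

Answer: 2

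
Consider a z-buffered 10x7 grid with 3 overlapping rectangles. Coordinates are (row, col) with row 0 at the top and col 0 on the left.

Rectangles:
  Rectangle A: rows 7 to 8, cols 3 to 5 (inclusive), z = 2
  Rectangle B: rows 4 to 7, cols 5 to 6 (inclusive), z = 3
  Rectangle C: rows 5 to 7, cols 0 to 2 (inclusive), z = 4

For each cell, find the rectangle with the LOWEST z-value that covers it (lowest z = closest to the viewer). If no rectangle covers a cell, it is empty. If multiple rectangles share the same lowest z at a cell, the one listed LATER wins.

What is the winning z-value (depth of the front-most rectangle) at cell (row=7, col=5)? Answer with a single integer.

Answer: 2

Derivation:
Check cell (7,5):
  A: rows 7-8 cols 3-5 z=2 -> covers; best now A (z=2)
  B: rows 4-7 cols 5-6 z=3 -> covers; best now A (z=2)
  C: rows 5-7 cols 0-2 -> outside (col miss)
Winner: A at z=2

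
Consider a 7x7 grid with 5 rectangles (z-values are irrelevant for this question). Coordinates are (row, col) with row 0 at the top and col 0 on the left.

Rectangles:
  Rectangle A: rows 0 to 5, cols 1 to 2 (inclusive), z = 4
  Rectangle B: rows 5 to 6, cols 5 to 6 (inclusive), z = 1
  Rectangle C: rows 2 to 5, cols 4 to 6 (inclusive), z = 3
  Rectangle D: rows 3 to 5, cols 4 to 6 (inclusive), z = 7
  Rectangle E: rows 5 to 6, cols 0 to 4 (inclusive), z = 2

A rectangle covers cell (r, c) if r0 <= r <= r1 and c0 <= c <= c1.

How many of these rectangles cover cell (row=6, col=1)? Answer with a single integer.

Check cell (6,1):
  A: rows 0-5 cols 1-2 -> outside (row miss)
  B: rows 5-6 cols 5-6 -> outside (col miss)
  C: rows 2-5 cols 4-6 -> outside (row miss)
  D: rows 3-5 cols 4-6 -> outside (row miss)
  E: rows 5-6 cols 0-4 -> covers
Count covering = 1

Answer: 1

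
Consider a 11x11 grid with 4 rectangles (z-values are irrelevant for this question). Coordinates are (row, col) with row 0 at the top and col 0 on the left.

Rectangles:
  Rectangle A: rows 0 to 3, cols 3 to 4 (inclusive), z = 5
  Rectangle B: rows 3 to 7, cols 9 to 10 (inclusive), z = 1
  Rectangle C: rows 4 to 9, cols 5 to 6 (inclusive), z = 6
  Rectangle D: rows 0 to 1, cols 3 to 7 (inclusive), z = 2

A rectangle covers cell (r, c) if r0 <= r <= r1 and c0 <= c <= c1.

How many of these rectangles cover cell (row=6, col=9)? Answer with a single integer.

Check cell (6,9):
  A: rows 0-3 cols 3-4 -> outside (row miss)
  B: rows 3-7 cols 9-10 -> covers
  C: rows 4-9 cols 5-6 -> outside (col miss)
  D: rows 0-1 cols 3-7 -> outside (row miss)
Count covering = 1

Answer: 1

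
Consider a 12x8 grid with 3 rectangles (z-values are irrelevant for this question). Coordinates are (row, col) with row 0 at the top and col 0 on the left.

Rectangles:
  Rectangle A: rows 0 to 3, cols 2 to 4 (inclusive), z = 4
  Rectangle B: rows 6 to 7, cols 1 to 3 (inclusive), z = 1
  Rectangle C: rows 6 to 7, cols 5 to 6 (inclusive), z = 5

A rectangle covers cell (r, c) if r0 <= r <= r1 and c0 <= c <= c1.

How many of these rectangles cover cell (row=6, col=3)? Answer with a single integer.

Answer: 1

Derivation:
Check cell (6,3):
  A: rows 0-3 cols 2-4 -> outside (row miss)
  B: rows 6-7 cols 1-3 -> covers
  C: rows 6-7 cols 5-6 -> outside (col miss)
Count covering = 1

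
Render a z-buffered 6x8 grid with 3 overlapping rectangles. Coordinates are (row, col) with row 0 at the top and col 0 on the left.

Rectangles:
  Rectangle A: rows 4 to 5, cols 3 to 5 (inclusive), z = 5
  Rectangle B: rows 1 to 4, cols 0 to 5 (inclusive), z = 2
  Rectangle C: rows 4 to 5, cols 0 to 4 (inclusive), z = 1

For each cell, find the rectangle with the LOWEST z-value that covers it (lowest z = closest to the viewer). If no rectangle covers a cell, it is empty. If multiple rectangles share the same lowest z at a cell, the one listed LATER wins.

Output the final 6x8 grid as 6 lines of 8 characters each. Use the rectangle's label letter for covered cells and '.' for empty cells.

........
BBBBBB..
BBBBBB..
BBBBBB..
CCCCCB..
CCCCCA..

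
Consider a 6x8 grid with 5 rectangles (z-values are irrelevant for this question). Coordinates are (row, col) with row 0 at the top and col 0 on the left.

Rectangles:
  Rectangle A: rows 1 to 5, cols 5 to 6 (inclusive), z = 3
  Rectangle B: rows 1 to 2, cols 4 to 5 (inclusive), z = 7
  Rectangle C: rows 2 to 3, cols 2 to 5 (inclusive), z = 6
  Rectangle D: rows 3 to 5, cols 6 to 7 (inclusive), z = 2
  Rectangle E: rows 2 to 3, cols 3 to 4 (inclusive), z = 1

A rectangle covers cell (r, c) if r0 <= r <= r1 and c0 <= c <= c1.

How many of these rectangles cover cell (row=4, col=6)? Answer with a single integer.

Answer: 2

Derivation:
Check cell (4,6):
  A: rows 1-5 cols 5-6 -> covers
  B: rows 1-2 cols 4-5 -> outside (row miss)
  C: rows 2-3 cols 2-5 -> outside (row miss)
  D: rows 3-5 cols 6-7 -> covers
  E: rows 2-3 cols 3-4 -> outside (row miss)
Count covering = 2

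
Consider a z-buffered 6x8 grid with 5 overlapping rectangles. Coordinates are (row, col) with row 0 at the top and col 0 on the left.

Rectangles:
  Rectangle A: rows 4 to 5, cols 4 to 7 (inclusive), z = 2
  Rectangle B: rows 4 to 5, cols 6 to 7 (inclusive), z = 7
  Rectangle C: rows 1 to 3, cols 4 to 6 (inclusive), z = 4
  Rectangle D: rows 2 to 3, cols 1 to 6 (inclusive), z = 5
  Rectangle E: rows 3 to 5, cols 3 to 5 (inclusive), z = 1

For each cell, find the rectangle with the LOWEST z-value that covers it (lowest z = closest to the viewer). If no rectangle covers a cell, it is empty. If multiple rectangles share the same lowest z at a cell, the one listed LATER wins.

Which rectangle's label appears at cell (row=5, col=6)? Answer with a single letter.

Check cell (5,6):
  A: rows 4-5 cols 4-7 z=2 -> covers; best now A (z=2)
  B: rows 4-5 cols 6-7 z=7 -> covers; best now A (z=2)
  C: rows 1-3 cols 4-6 -> outside (row miss)
  D: rows 2-3 cols 1-6 -> outside (row miss)
  E: rows 3-5 cols 3-5 -> outside (col miss)
Winner: A at z=2

Answer: A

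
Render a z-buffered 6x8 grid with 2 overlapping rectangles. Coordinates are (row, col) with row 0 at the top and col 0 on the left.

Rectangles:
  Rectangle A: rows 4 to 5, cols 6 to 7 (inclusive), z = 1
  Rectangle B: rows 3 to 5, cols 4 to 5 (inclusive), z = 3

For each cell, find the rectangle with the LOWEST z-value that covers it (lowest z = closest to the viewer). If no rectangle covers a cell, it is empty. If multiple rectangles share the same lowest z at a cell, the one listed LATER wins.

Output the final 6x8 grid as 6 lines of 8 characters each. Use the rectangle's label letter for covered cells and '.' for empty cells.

........
........
........
....BB..
....BBAA
....BBAA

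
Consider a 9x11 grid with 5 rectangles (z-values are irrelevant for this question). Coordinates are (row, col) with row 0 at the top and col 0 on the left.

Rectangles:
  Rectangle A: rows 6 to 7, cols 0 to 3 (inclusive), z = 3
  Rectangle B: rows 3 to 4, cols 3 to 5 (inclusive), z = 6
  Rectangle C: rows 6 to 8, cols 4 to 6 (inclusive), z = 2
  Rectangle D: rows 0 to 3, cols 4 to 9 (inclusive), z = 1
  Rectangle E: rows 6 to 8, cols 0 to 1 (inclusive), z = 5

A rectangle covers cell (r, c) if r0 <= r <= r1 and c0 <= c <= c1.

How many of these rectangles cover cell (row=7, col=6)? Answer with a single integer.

Answer: 1

Derivation:
Check cell (7,6):
  A: rows 6-7 cols 0-3 -> outside (col miss)
  B: rows 3-4 cols 3-5 -> outside (row miss)
  C: rows 6-8 cols 4-6 -> covers
  D: rows 0-3 cols 4-9 -> outside (row miss)
  E: rows 6-8 cols 0-1 -> outside (col miss)
Count covering = 1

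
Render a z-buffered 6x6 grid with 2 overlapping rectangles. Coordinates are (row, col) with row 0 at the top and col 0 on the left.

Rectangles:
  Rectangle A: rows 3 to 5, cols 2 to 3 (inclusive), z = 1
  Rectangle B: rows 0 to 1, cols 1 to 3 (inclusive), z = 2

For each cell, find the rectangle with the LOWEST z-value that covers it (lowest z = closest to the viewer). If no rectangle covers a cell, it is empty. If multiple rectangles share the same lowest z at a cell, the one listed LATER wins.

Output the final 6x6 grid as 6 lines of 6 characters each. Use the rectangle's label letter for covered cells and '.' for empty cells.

.BBB..
.BBB..
......
..AA..
..AA..
..AA..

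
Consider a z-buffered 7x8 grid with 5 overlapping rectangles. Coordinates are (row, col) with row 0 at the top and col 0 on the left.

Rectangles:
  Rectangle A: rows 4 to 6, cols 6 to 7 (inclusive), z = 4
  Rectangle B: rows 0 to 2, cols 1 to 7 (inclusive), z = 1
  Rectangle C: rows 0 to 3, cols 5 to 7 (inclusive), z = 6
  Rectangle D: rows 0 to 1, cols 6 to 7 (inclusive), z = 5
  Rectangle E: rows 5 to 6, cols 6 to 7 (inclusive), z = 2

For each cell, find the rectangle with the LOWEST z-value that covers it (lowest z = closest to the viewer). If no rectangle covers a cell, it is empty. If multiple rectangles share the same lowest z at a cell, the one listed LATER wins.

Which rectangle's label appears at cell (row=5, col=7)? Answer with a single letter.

Answer: E

Derivation:
Check cell (5,7):
  A: rows 4-6 cols 6-7 z=4 -> covers; best now A (z=4)
  B: rows 0-2 cols 1-7 -> outside (row miss)
  C: rows 0-3 cols 5-7 -> outside (row miss)
  D: rows 0-1 cols 6-7 -> outside (row miss)
  E: rows 5-6 cols 6-7 z=2 -> covers; best now E (z=2)
Winner: E at z=2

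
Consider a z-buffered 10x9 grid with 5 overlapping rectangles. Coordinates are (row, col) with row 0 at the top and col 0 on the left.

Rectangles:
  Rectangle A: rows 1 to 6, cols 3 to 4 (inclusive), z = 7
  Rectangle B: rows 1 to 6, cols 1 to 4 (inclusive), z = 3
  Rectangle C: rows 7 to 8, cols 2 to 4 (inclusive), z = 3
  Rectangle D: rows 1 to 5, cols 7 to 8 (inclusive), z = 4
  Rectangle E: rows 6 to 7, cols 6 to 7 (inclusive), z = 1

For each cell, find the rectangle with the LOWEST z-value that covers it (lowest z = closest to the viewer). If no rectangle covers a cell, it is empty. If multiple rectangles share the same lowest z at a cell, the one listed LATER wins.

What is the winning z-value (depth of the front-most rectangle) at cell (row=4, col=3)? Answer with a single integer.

Check cell (4,3):
  A: rows 1-6 cols 3-4 z=7 -> covers; best now A (z=7)
  B: rows 1-6 cols 1-4 z=3 -> covers; best now B (z=3)
  C: rows 7-8 cols 2-4 -> outside (row miss)
  D: rows 1-5 cols 7-8 -> outside (col miss)
  E: rows 6-7 cols 6-7 -> outside (row miss)
Winner: B at z=3

Answer: 3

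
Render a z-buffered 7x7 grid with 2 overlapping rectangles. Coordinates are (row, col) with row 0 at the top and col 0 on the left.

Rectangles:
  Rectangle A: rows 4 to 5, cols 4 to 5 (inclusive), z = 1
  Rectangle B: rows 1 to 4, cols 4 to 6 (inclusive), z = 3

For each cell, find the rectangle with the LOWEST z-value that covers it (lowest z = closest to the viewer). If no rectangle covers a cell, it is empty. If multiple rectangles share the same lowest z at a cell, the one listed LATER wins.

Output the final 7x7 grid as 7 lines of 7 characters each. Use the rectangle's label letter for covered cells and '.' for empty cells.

.......
....BBB
....BBB
....BBB
....AAB
....AA.
.......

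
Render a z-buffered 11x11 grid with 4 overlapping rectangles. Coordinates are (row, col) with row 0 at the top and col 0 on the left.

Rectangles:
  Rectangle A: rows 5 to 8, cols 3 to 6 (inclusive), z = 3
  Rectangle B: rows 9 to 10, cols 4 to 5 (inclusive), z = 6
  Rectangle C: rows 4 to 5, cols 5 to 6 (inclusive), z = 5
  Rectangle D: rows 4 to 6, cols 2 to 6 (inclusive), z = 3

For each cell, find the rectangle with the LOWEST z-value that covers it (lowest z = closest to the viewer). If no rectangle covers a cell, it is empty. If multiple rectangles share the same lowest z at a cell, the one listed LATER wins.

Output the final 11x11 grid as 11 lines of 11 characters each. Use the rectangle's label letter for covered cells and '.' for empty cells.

...........
...........
...........
...........
..DDDDD....
..DDDDD....
..DDDDD....
...AAAA....
...AAAA....
....BB.....
....BB.....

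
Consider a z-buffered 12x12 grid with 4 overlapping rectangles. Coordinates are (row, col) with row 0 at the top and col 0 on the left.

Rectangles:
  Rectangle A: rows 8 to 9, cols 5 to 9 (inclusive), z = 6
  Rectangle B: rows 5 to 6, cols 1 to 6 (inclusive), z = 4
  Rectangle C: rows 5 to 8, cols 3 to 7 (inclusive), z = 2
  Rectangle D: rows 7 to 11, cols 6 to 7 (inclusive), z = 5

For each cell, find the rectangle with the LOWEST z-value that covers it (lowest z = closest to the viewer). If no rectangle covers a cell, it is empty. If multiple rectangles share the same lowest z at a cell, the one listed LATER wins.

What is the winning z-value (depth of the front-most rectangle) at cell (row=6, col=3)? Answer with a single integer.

Answer: 2

Derivation:
Check cell (6,3):
  A: rows 8-9 cols 5-9 -> outside (row miss)
  B: rows 5-6 cols 1-6 z=4 -> covers; best now B (z=4)
  C: rows 5-8 cols 3-7 z=2 -> covers; best now C (z=2)
  D: rows 7-11 cols 6-7 -> outside (row miss)
Winner: C at z=2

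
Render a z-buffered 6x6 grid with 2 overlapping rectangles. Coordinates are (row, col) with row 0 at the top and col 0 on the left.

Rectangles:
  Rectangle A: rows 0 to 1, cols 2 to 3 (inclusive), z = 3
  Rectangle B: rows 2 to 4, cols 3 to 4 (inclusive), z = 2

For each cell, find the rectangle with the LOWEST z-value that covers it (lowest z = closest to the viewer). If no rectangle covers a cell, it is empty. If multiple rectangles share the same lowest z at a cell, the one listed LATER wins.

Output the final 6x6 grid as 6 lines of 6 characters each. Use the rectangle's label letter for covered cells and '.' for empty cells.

..AA..
..AA..
...BB.
...BB.
...BB.
......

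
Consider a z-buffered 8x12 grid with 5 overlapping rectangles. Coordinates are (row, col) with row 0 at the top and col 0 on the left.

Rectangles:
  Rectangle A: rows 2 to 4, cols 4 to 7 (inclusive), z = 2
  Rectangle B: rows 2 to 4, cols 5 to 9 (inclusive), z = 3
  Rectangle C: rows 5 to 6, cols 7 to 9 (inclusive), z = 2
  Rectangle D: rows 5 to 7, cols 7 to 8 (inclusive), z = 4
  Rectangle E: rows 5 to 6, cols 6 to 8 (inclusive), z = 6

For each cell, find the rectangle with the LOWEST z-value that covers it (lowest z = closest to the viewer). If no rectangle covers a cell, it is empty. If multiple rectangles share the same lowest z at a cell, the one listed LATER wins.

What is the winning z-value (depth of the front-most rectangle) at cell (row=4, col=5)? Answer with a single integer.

Check cell (4,5):
  A: rows 2-4 cols 4-7 z=2 -> covers; best now A (z=2)
  B: rows 2-4 cols 5-9 z=3 -> covers; best now A (z=2)
  C: rows 5-6 cols 7-9 -> outside (row miss)
  D: rows 5-7 cols 7-8 -> outside (row miss)
  E: rows 5-6 cols 6-8 -> outside (row miss)
Winner: A at z=2

Answer: 2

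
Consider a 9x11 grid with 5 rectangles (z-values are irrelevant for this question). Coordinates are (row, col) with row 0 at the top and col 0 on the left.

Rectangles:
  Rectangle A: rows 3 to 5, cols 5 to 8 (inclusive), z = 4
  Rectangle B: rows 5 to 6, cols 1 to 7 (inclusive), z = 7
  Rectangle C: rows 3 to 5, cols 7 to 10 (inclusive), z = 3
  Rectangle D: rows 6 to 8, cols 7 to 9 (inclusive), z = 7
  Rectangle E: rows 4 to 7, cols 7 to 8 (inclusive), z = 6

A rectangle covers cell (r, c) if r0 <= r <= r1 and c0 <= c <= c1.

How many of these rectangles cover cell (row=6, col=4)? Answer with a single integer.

Answer: 1

Derivation:
Check cell (6,4):
  A: rows 3-5 cols 5-8 -> outside (row miss)
  B: rows 5-6 cols 1-7 -> covers
  C: rows 3-5 cols 7-10 -> outside (row miss)
  D: rows 6-8 cols 7-9 -> outside (col miss)
  E: rows 4-7 cols 7-8 -> outside (col miss)
Count covering = 1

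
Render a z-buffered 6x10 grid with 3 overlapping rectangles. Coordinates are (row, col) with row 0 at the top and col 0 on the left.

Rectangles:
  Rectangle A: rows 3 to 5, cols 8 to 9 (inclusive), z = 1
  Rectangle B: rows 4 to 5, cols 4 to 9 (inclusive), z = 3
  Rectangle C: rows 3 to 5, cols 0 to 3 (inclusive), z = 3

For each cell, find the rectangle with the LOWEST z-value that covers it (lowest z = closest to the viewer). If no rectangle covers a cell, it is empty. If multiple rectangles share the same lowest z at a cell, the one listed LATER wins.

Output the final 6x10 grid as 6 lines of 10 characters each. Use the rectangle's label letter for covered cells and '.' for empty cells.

..........
..........
..........
CCCC....AA
CCCCBBBBAA
CCCCBBBBAA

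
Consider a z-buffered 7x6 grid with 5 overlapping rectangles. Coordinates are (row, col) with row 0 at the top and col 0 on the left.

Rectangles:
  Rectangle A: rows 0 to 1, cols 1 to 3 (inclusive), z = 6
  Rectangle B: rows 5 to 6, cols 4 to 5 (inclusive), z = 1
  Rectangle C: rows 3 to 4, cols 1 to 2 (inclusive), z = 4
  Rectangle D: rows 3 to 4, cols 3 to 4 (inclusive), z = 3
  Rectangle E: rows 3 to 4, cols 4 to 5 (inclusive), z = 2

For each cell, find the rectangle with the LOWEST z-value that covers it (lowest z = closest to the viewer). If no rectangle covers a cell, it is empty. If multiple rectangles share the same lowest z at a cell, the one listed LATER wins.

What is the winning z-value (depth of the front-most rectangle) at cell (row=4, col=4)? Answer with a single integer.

Answer: 2

Derivation:
Check cell (4,4):
  A: rows 0-1 cols 1-3 -> outside (row miss)
  B: rows 5-6 cols 4-5 -> outside (row miss)
  C: rows 3-4 cols 1-2 -> outside (col miss)
  D: rows 3-4 cols 3-4 z=3 -> covers; best now D (z=3)
  E: rows 3-4 cols 4-5 z=2 -> covers; best now E (z=2)
Winner: E at z=2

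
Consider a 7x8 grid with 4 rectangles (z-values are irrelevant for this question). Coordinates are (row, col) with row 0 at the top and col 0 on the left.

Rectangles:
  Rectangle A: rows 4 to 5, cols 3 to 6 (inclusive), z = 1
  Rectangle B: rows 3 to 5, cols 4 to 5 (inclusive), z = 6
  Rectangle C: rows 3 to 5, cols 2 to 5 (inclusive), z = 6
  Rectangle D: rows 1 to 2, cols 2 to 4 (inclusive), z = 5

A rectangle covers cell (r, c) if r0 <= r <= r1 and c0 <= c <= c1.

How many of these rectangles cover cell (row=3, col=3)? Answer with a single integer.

Answer: 1

Derivation:
Check cell (3,3):
  A: rows 4-5 cols 3-6 -> outside (row miss)
  B: rows 3-5 cols 4-5 -> outside (col miss)
  C: rows 3-5 cols 2-5 -> covers
  D: rows 1-2 cols 2-4 -> outside (row miss)
Count covering = 1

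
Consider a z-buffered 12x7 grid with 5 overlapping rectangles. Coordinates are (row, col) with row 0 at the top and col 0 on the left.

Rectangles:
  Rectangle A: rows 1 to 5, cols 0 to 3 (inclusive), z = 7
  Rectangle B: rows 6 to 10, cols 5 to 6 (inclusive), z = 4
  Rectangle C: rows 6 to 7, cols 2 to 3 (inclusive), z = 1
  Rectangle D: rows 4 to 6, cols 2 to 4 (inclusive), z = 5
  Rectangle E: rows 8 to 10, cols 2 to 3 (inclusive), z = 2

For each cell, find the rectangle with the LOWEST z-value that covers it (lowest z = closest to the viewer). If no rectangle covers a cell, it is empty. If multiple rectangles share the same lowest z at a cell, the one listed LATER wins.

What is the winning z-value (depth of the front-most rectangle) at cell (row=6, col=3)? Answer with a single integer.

Check cell (6,3):
  A: rows 1-5 cols 0-3 -> outside (row miss)
  B: rows 6-10 cols 5-6 -> outside (col miss)
  C: rows 6-7 cols 2-3 z=1 -> covers; best now C (z=1)
  D: rows 4-6 cols 2-4 z=5 -> covers; best now C (z=1)
  E: rows 8-10 cols 2-3 -> outside (row miss)
Winner: C at z=1

Answer: 1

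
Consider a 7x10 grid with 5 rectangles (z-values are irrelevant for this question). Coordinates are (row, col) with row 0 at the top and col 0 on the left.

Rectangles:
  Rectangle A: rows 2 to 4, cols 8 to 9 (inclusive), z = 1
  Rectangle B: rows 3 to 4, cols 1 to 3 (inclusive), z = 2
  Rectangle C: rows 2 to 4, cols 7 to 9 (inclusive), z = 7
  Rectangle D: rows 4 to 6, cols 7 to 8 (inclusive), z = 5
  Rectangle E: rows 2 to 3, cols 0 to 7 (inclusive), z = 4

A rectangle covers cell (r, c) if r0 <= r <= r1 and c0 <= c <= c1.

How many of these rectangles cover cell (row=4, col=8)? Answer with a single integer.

Check cell (4,8):
  A: rows 2-4 cols 8-9 -> covers
  B: rows 3-4 cols 1-3 -> outside (col miss)
  C: rows 2-4 cols 7-9 -> covers
  D: rows 4-6 cols 7-8 -> covers
  E: rows 2-3 cols 0-7 -> outside (row miss)
Count covering = 3

Answer: 3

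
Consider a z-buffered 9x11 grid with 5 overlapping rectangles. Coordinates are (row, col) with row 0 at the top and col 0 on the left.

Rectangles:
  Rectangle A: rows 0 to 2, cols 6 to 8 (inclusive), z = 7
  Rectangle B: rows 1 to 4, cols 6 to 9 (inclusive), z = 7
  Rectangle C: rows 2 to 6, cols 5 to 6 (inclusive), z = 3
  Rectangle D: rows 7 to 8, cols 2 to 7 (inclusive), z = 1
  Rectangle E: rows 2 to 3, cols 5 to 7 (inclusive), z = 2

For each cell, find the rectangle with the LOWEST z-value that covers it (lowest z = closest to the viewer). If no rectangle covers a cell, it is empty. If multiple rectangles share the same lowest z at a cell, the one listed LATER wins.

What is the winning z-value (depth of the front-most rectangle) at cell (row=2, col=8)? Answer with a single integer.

Check cell (2,8):
  A: rows 0-2 cols 6-8 z=7 -> covers; best now A (z=7)
  B: rows 1-4 cols 6-9 z=7 -> covers; best now B (z=7)
  C: rows 2-6 cols 5-6 -> outside (col miss)
  D: rows 7-8 cols 2-7 -> outside (row miss)
  E: rows 2-3 cols 5-7 -> outside (col miss)
Winner: B at z=7

Answer: 7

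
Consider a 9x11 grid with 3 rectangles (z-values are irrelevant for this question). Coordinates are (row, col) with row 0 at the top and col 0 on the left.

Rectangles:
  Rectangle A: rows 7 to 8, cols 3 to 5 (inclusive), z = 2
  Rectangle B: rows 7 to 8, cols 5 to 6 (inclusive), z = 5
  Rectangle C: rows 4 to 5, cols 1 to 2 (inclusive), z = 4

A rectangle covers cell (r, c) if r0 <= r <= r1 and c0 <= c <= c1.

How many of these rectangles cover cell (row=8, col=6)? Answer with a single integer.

Answer: 1

Derivation:
Check cell (8,6):
  A: rows 7-8 cols 3-5 -> outside (col miss)
  B: rows 7-8 cols 5-6 -> covers
  C: rows 4-5 cols 1-2 -> outside (row miss)
Count covering = 1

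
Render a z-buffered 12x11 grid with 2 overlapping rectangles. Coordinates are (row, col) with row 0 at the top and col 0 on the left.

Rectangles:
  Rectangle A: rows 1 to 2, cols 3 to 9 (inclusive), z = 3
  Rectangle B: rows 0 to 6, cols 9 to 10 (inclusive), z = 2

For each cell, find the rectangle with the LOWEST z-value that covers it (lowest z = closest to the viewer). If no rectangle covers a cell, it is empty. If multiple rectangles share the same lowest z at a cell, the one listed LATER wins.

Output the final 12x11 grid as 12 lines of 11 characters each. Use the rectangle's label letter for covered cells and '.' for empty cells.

.........BB
...AAAAAABB
...AAAAAABB
.........BB
.........BB
.........BB
.........BB
...........
...........
...........
...........
...........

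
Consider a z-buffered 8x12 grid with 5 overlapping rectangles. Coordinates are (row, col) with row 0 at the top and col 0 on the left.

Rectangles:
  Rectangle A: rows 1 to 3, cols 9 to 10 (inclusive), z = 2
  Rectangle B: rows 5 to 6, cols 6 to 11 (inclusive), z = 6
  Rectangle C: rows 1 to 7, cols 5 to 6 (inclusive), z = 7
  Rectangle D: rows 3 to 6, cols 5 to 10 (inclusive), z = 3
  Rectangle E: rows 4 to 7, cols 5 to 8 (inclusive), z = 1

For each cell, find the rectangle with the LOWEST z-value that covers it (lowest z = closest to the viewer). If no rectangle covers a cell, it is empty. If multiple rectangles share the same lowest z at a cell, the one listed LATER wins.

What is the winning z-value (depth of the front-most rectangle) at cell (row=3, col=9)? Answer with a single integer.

Answer: 2

Derivation:
Check cell (3,9):
  A: rows 1-3 cols 9-10 z=2 -> covers; best now A (z=2)
  B: rows 5-6 cols 6-11 -> outside (row miss)
  C: rows 1-7 cols 5-6 -> outside (col miss)
  D: rows 3-6 cols 5-10 z=3 -> covers; best now A (z=2)
  E: rows 4-7 cols 5-8 -> outside (row miss)
Winner: A at z=2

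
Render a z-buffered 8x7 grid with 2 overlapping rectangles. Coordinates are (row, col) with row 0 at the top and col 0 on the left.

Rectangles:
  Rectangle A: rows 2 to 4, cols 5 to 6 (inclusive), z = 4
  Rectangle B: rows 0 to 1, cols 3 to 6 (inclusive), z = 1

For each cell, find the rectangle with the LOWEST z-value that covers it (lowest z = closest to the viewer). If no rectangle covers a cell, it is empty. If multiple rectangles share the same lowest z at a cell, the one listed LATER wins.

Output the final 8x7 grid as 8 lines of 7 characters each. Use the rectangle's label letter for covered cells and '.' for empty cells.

...BBBB
...BBBB
.....AA
.....AA
.....AA
.......
.......
.......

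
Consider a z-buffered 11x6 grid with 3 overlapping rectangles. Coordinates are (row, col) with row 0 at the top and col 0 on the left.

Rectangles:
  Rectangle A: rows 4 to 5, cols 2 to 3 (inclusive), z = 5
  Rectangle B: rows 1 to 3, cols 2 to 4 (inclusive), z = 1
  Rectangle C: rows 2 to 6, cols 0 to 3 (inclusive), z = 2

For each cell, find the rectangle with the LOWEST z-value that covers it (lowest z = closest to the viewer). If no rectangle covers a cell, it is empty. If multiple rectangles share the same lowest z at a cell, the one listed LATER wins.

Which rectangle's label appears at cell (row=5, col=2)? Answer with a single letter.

Check cell (5,2):
  A: rows 4-5 cols 2-3 z=5 -> covers; best now A (z=5)
  B: rows 1-3 cols 2-4 -> outside (row miss)
  C: rows 2-6 cols 0-3 z=2 -> covers; best now C (z=2)
Winner: C at z=2

Answer: C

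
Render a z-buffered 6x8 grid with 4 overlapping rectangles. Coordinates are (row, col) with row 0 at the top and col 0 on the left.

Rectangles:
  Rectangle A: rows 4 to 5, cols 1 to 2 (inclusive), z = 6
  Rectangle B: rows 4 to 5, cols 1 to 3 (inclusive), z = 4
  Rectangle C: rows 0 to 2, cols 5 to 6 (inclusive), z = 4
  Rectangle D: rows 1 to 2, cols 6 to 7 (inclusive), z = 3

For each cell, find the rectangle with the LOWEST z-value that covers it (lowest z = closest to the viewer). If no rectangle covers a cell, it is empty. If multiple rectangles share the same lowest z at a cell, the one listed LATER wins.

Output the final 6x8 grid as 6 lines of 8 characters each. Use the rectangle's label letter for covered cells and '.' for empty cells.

.....CC.
.....CDD
.....CDD
........
.BBB....
.BBB....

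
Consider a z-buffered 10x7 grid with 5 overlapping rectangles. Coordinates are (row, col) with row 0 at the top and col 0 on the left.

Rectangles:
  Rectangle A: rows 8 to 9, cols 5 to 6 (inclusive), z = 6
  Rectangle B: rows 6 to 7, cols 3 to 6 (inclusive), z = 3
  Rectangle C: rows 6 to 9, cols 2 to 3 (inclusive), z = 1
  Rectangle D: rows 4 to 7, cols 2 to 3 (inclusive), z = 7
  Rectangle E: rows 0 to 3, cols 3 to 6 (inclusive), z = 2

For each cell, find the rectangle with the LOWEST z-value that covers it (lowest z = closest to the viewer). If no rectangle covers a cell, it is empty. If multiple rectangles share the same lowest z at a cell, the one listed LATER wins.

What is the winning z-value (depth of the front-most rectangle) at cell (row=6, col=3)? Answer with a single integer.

Answer: 1

Derivation:
Check cell (6,3):
  A: rows 8-9 cols 5-6 -> outside (row miss)
  B: rows 6-7 cols 3-6 z=3 -> covers; best now B (z=3)
  C: rows 6-9 cols 2-3 z=1 -> covers; best now C (z=1)
  D: rows 4-7 cols 2-3 z=7 -> covers; best now C (z=1)
  E: rows 0-3 cols 3-6 -> outside (row miss)
Winner: C at z=1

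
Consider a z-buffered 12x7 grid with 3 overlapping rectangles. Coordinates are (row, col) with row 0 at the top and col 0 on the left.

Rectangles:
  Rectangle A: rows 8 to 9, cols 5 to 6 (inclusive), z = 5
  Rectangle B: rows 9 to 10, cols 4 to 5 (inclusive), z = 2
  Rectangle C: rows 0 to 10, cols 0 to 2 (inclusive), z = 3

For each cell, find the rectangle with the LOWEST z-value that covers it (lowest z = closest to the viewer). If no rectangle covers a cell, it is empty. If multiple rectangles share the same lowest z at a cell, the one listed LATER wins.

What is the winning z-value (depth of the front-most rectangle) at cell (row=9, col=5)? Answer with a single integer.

Check cell (9,5):
  A: rows 8-9 cols 5-6 z=5 -> covers; best now A (z=5)
  B: rows 9-10 cols 4-5 z=2 -> covers; best now B (z=2)
  C: rows 0-10 cols 0-2 -> outside (col miss)
Winner: B at z=2

Answer: 2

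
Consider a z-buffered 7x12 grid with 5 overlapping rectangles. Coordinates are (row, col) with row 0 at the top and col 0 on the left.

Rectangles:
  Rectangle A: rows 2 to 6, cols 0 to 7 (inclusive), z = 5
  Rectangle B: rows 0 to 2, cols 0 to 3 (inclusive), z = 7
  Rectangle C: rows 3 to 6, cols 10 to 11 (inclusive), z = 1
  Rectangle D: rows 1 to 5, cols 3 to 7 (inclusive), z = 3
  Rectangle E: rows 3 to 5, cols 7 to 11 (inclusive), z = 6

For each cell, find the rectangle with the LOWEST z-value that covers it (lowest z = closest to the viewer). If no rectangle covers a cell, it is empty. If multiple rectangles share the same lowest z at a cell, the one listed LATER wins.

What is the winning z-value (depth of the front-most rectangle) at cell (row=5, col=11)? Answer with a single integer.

Answer: 1

Derivation:
Check cell (5,11):
  A: rows 2-6 cols 0-7 -> outside (col miss)
  B: rows 0-2 cols 0-3 -> outside (row miss)
  C: rows 3-6 cols 10-11 z=1 -> covers; best now C (z=1)
  D: rows 1-5 cols 3-7 -> outside (col miss)
  E: rows 3-5 cols 7-11 z=6 -> covers; best now C (z=1)
Winner: C at z=1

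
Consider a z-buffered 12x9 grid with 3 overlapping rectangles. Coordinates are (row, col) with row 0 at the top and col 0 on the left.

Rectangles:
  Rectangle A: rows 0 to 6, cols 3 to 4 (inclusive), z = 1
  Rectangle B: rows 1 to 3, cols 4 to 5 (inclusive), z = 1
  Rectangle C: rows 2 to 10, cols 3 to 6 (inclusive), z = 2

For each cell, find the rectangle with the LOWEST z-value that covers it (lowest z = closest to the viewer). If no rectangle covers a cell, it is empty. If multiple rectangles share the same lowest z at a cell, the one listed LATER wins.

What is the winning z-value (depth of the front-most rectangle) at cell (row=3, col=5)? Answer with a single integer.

Check cell (3,5):
  A: rows 0-6 cols 3-4 -> outside (col miss)
  B: rows 1-3 cols 4-5 z=1 -> covers; best now B (z=1)
  C: rows 2-10 cols 3-6 z=2 -> covers; best now B (z=1)
Winner: B at z=1

Answer: 1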